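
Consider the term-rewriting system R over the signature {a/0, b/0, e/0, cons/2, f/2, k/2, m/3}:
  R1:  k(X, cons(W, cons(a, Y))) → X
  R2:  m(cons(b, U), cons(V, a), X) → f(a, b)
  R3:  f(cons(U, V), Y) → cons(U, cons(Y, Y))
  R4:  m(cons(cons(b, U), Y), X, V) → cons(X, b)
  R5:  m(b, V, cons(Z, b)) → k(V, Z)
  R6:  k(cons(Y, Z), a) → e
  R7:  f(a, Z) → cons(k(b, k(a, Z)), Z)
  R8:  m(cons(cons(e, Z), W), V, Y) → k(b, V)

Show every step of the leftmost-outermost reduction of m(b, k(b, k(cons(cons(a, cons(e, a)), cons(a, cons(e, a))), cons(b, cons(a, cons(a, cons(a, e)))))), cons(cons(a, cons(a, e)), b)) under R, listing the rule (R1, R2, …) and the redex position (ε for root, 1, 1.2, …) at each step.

1. m(b, k(b, k(cons(cons(a, cons(e, a)), cons(a, cons(e, a))), cons(b, cons(a, cons(a, cons(a, e)))))), cons(cons(a, cons(a, e)), b))  →  k(k(b, k(cons(cons(a, cons(e, a)), cons(a, cons(e, a))), cons(b, cons(a, cons(a, cons(a, e)))))), cons(a, cons(a, e)))   [R5 at ε]
2. k(k(b, k(cons(cons(a, cons(e, a)), cons(a, cons(e, a))), cons(b, cons(a, cons(a, cons(a, e)))))), cons(a, cons(a, e)))  →  k(b, k(cons(cons(a, cons(e, a)), cons(a, cons(e, a))), cons(b, cons(a, cons(a, cons(a, e))))))   [R1 at ε]
3. k(b, k(cons(cons(a, cons(e, a)), cons(a, cons(e, a))), cons(b, cons(a, cons(a, cons(a, e))))))  →  k(b, cons(cons(a, cons(e, a)), cons(a, cons(e, a))))   [R1 at 2]
4. k(b, cons(cons(a, cons(e, a)), cons(a, cons(e, a))))  →  b   [R1 at ε]

b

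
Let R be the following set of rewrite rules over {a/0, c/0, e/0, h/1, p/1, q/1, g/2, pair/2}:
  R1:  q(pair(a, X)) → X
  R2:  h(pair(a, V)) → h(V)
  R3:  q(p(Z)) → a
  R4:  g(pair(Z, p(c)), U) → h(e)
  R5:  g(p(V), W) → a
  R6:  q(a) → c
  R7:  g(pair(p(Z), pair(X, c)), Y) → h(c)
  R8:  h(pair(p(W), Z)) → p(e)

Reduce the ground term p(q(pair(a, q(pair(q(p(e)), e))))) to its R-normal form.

p(e)

1. p(q(pair(a, q(pair(q(p(e)), e)))))  →  p(q(pair(q(p(e)), e)))   [R1 at 1]
2. p(q(pair(q(p(e)), e)))  →  p(q(pair(a, e)))   [R3 at 1.1.1]
3. p(q(pair(a, e)))  →  p(e)   [R1 at 1]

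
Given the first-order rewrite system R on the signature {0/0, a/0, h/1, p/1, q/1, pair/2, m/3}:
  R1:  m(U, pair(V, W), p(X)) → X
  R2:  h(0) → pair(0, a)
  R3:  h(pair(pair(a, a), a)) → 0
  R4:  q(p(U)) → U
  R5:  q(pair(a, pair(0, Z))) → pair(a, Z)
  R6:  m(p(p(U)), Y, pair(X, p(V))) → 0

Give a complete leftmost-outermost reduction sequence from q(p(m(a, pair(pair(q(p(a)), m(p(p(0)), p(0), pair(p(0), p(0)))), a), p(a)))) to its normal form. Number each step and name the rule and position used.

1. q(p(m(a, pair(pair(q(p(a)), m(p(p(0)), p(0), pair(p(0), p(0)))), a), p(a))))  →  m(a, pair(pair(q(p(a)), m(p(p(0)), p(0), pair(p(0), p(0)))), a), p(a))   [R4 at ε]
2. m(a, pair(pair(q(p(a)), m(p(p(0)), p(0), pair(p(0), p(0)))), a), p(a))  →  a   [R1 at ε]

a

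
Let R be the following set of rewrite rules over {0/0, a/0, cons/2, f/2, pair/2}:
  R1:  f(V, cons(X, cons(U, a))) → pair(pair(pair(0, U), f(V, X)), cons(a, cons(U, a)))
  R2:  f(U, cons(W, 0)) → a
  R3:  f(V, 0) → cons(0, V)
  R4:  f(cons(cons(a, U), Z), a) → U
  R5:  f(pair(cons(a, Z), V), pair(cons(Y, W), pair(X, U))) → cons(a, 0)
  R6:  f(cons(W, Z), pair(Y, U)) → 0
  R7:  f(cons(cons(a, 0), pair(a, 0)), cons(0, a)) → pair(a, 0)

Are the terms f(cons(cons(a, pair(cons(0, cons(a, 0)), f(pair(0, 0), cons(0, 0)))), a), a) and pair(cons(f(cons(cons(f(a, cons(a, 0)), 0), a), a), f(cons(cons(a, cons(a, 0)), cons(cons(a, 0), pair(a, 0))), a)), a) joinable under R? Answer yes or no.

Reduce t₁ = f(cons(cons(a, pair(cons(0, cons(a, 0)), f(pair(0, 0), cons(0, 0)))), a), a):
1. f(cons(cons(a, pair(cons(0, cons(a, 0)), f(pair(0, 0), cons(0, 0)))), a), a)  →  pair(cons(0, cons(a, 0)), f(pair(0, 0), cons(0, 0)))   [R4 at ε]
2. pair(cons(0, cons(a, 0)), f(pair(0, 0), cons(0, 0)))  →  pair(cons(0, cons(a, 0)), a)   [R2 at 2]

Reduce t₂ = pair(cons(f(cons(cons(f(a, cons(a, 0)), 0), a), a), f(cons(cons(a, cons(a, 0)), cons(cons(a, 0), pair(a, 0))), a)), a):
1. pair(cons(f(cons(cons(f(a, cons(a, 0)), 0), a), a), f(cons(cons(a, cons(a, 0)), cons(cons(a, 0), pair(a, 0))), a)), a)  →  pair(cons(f(cons(cons(a, 0), a), a), f(cons(cons(a, cons(a, 0)), cons(cons(a, 0), pair(a, 0))), a)), a)   [R2 at 1.1.1.1.1]
2. pair(cons(f(cons(cons(a, 0), a), a), f(cons(cons(a, cons(a, 0)), cons(cons(a, 0), pair(a, 0))), a)), a)  →  pair(cons(0, f(cons(cons(a, cons(a, 0)), cons(cons(a, 0), pair(a, 0))), a)), a)   [R4 at 1.1]
3. pair(cons(0, f(cons(cons(a, cons(a, 0)), cons(cons(a, 0), pair(a, 0))), a)), a)  →  pair(cons(0, cons(a, 0)), a)   [R4 at 1.2]

yes — NF(t₁) = pair(cons(0, cons(a, 0)), a), NF(t₂) = pair(cons(0, cons(a, 0)), a)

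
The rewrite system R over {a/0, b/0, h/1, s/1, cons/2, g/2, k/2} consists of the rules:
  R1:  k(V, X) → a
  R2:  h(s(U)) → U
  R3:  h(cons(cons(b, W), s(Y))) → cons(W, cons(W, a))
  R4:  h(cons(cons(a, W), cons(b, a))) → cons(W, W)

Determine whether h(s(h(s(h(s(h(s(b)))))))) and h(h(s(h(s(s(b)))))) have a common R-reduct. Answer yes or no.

yes — NF(t₁) = b, NF(t₂) = b

Reduce t₁ = h(s(h(s(h(s(h(s(b)))))))):
1. h(s(h(s(h(s(h(s(b))))))))  →  h(s(h(s(h(s(b))))))   [R2 at ε]
2. h(s(h(s(h(s(b))))))  →  h(s(h(s(b))))   [R2 at ε]
3. h(s(h(s(b))))  →  h(s(b))   [R2 at ε]
4. h(s(b))  →  b   [R2 at ε]

Reduce t₂ = h(h(s(h(s(s(b)))))):
1. h(h(s(h(s(s(b))))))  →  h(h(s(s(b))))   [R2 at 1]
2. h(h(s(s(b))))  →  h(s(b))   [R2 at 1]
3. h(s(b))  →  b   [R2 at ε]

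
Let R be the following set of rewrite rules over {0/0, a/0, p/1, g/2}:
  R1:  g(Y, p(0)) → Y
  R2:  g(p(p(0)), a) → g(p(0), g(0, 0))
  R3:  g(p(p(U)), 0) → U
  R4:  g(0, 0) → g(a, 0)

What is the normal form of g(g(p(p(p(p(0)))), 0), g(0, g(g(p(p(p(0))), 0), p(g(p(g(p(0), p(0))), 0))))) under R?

1. g(g(p(p(p(p(0)))), 0), g(0, g(g(p(p(p(0))), 0), p(g(p(g(p(0), p(0))), 0)))))  →  g(p(p(0)), g(0, g(g(p(p(p(0))), 0), p(g(p(g(p(0), p(0))), 0)))))   [R3 at 1]
2. g(p(p(0)), g(0, g(g(p(p(p(0))), 0), p(g(p(g(p(0), p(0))), 0)))))  →  g(p(p(0)), g(0, g(p(0), p(g(p(g(p(0), p(0))), 0)))))   [R3 at 2.2.1]
3. g(p(p(0)), g(0, g(p(0), p(g(p(g(p(0), p(0))), 0)))))  →  g(p(p(0)), g(0, g(p(0), p(g(p(p(0)), 0)))))   [R1 at 2.2.2.1.1.1]
4. g(p(p(0)), g(0, g(p(0), p(g(p(p(0)), 0)))))  →  g(p(p(0)), g(0, g(p(0), p(0))))   [R3 at 2.2.2.1]
5. g(p(p(0)), g(0, g(p(0), p(0))))  →  g(p(p(0)), g(0, p(0)))   [R1 at 2.2]
6. g(p(p(0)), g(0, p(0)))  →  g(p(p(0)), 0)   [R1 at 2]
7. g(p(p(0)), 0)  →  0   [R3 at ε]

0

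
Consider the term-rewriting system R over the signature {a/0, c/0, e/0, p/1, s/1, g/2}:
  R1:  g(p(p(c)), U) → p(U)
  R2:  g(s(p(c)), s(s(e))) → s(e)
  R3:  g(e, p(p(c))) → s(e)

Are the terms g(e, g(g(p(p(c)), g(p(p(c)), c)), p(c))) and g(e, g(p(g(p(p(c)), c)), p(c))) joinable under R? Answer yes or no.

Reduce t₁ = g(e, g(g(p(p(c)), g(p(p(c)), c)), p(c))):
1. g(e, g(g(p(p(c)), g(p(p(c)), c)), p(c)))  →  g(e, g(p(g(p(p(c)), c)), p(c)))   [R1 at 2.1]
2. g(e, g(p(g(p(p(c)), c)), p(c)))  →  g(e, g(p(p(c)), p(c)))   [R1 at 2.1.1]
3. g(e, g(p(p(c)), p(c)))  →  g(e, p(p(c)))   [R1 at 2]
4. g(e, p(p(c)))  →  s(e)   [R3 at ε]

Reduce t₂ = g(e, g(p(g(p(p(c)), c)), p(c))):
1. g(e, g(p(g(p(p(c)), c)), p(c)))  →  g(e, g(p(p(c)), p(c)))   [R1 at 2.1.1]
2. g(e, g(p(p(c)), p(c)))  →  g(e, p(p(c)))   [R1 at 2]
3. g(e, p(p(c)))  →  s(e)   [R3 at ε]

yes — NF(t₁) = s(e), NF(t₂) = s(e)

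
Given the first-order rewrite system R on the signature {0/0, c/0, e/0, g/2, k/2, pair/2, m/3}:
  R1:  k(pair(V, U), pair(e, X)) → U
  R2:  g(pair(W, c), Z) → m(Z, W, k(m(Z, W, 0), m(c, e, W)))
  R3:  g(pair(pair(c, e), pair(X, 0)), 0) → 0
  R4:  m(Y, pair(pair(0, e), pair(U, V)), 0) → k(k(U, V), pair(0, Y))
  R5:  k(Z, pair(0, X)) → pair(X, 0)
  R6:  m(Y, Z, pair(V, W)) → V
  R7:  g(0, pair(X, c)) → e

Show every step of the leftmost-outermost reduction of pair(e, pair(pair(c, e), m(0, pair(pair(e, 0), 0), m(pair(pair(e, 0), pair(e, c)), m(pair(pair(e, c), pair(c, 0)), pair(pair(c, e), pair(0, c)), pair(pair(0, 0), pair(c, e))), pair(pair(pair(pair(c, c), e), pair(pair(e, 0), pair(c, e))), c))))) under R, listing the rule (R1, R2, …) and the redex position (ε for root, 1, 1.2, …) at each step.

1. pair(e, pair(pair(c, e), m(0, pair(pair(e, 0), 0), m(pair(pair(e, 0), pair(e, c)), m(pair(pair(e, c), pair(c, 0)), pair(pair(c, e), pair(0, c)), pair(pair(0, 0), pair(c, e))), pair(pair(pair(pair(c, c), e), pair(pair(e, 0), pair(c, e))), c)))))  →  pair(e, pair(pair(c, e), m(0, pair(pair(e, 0), 0), pair(pair(pair(c, c), e), pair(pair(e, 0), pair(c, e))))))   [R6 at 2.2.3]
2. pair(e, pair(pair(c, e), m(0, pair(pair(e, 0), 0), pair(pair(pair(c, c), e), pair(pair(e, 0), pair(c, e))))))  →  pair(e, pair(pair(c, e), pair(pair(c, c), e)))   [R6 at 2.2]

pair(e, pair(pair(c, e), pair(pair(c, c), e)))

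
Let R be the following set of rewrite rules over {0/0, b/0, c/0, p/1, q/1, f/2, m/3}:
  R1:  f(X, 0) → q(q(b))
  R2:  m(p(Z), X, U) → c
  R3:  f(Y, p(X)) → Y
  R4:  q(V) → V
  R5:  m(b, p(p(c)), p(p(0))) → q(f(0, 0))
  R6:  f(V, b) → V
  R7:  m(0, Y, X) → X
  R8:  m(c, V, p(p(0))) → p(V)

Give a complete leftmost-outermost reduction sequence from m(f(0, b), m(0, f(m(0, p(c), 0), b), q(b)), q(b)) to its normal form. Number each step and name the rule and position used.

b

1. m(f(0, b), m(0, f(m(0, p(c), 0), b), q(b)), q(b))  →  m(0, m(0, f(m(0, p(c), 0), b), q(b)), q(b))   [R6 at 1]
2. m(0, m(0, f(m(0, p(c), 0), b), q(b)), q(b))  →  q(b)   [R7 at ε]
3. q(b)  →  b   [R4 at ε]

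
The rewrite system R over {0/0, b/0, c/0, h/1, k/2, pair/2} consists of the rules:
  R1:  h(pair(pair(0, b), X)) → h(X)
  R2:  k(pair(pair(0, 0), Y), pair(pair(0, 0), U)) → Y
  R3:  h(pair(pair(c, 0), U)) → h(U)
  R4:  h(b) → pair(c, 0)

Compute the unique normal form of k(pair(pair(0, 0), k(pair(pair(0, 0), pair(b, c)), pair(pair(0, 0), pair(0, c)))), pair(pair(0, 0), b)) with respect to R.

pair(b, c)

1. k(pair(pair(0, 0), k(pair(pair(0, 0), pair(b, c)), pair(pair(0, 0), pair(0, c)))), pair(pair(0, 0), b))  →  k(pair(pair(0, 0), pair(b, c)), pair(pair(0, 0), pair(0, c)))   [R2 at ε]
2. k(pair(pair(0, 0), pair(b, c)), pair(pair(0, 0), pair(0, c)))  →  pair(b, c)   [R2 at ε]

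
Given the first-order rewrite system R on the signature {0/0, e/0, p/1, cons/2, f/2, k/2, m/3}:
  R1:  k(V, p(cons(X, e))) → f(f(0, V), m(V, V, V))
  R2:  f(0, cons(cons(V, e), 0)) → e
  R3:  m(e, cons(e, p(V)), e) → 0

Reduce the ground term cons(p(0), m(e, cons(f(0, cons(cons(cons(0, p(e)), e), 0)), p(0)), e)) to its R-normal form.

1. cons(p(0), m(e, cons(f(0, cons(cons(cons(0, p(e)), e), 0)), p(0)), e))  →  cons(p(0), m(e, cons(e, p(0)), e))   [R2 at 2.2.1]
2. cons(p(0), m(e, cons(e, p(0)), e))  →  cons(p(0), 0)   [R3 at 2]

cons(p(0), 0)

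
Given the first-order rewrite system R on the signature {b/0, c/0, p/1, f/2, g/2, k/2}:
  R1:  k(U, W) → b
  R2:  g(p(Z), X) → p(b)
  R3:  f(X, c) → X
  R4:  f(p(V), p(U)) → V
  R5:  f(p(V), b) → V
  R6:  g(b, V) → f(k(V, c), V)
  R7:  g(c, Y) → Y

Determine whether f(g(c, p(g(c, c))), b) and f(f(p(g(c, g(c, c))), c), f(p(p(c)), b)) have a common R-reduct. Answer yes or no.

yes — NF(t₁) = c, NF(t₂) = c

Reduce t₁ = f(g(c, p(g(c, c))), b):
1. f(g(c, p(g(c, c))), b)  →  f(p(g(c, c)), b)   [R7 at 1]
2. f(p(g(c, c)), b)  →  g(c, c)   [R5 at ε]
3. g(c, c)  →  c   [R7 at ε]

Reduce t₂ = f(f(p(g(c, g(c, c))), c), f(p(p(c)), b)):
1. f(f(p(g(c, g(c, c))), c), f(p(p(c)), b))  →  f(p(g(c, g(c, c))), f(p(p(c)), b))   [R3 at 1]
2. f(p(g(c, g(c, c))), f(p(p(c)), b))  →  f(p(g(c, c)), f(p(p(c)), b))   [R7 at 1.1]
3. f(p(g(c, c)), f(p(p(c)), b))  →  f(p(c), f(p(p(c)), b))   [R7 at 1.1]
4. f(p(c), f(p(p(c)), b))  →  f(p(c), p(c))   [R5 at 2]
5. f(p(c), p(c))  →  c   [R4 at ε]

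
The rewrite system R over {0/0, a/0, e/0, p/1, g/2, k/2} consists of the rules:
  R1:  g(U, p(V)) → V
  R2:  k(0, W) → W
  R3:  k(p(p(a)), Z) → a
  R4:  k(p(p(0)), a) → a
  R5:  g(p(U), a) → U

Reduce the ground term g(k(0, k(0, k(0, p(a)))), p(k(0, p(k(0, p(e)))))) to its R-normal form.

1. g(k(0, k(0, k(0, p(a)))), p(k(0, p(k(0, p(e))))))  →  k(0, p(k(0, p(e))))   [R1 at ε]
2. k(0, p(k(0, p(e))))  →  p(k(0, p(e)))   [R2 at ε]
3. p(k(0, p(e)))  →  p(p(e))   [R2 at 1]

p(p(e))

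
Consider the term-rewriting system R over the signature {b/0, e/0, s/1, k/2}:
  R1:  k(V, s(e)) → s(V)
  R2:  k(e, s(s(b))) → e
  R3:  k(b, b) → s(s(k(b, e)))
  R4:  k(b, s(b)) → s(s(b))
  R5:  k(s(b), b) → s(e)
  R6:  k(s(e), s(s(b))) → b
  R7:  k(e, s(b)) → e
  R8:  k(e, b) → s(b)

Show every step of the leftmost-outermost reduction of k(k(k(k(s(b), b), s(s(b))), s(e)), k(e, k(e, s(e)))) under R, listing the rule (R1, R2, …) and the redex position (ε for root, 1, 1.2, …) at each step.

s(s(b))

1. k(k(k(k(s(b), b), s(s(b))), s(e)), k(e, k(e, s(e))))  →  k(s(k(k(s(b), b), s(s(b)))), k(e, k(e, s(e))))   [R1 at 1]
2. k(s(k(k(s(b), b), s(s(b)))), k(e, k(e, s(e))))  →  k(s(k(s(e), s(s(b)))), k(e, k(e, s(e))))   [R5 at 1.1.1]
3. k(s(k(s(e), s(s(b)))), k(e, k(e, s(e))))  →  k(s(b), k(e, k(e, s(e))))   [R6 at 1.1]
4. k(s(b), k(e, k(e, s(e))))  →  k(s(b), k(e, s(e)))   [R1 at 2.2]
5. k(s(b), k(e, s(e)))  →  k(s(b), s(e))   [R1 at 2]
6. k(s(b), s(e))  →  s(s(b))   [R1 at ε]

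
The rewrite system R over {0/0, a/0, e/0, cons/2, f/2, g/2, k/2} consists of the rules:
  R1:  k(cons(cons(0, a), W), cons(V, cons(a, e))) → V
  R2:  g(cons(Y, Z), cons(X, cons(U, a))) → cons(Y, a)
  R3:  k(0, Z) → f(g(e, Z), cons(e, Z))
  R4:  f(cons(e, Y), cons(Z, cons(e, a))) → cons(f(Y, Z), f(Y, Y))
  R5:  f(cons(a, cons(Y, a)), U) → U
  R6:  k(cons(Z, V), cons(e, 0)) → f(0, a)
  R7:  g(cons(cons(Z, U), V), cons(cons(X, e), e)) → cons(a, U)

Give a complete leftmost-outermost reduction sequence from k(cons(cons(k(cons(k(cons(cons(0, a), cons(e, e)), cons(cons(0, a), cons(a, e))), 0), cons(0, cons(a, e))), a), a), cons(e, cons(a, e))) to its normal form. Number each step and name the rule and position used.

1. k(cons(cons(k(cons(k(cons(cons(0, a), cons(e, e)), cons(cons(0, a), cons(a, e))), 0), cons(0, cons(a, e))), a), a), cons(e, cons(a, e)))  →  k(cons(cons(k(cons(cons(0, a), 0), cons(0, cons(a, e))), a), a), cons(e, cons(a, e)))   [R1 at 1.1.1.1.1]
2. k(cons(cons(k(cons(cons(0, a), 0), cons(0, cons(a, e))), a), a), cons(e, cons(a, e)))  →  k(cons(cons(0, a), a), cons(e, cons(a, e)))   [R1 at 1.1.1]
3. k(cons(cons(0, a), a), cons(e, cons(a, e)))  →  e   [R1 at ε]

e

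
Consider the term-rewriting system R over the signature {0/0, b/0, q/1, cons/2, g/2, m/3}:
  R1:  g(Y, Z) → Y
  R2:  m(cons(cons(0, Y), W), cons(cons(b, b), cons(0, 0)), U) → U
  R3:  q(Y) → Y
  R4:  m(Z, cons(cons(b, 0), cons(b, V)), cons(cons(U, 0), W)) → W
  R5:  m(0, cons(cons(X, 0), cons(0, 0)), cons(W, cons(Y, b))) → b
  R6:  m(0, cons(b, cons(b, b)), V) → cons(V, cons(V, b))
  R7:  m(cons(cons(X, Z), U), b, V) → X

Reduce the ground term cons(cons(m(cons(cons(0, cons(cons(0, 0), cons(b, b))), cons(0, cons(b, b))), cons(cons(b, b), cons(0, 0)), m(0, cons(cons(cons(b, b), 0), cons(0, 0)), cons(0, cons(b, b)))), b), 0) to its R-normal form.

1. cons(cons(m(cons(cons(0, cons(cons(0, 0), cons(b, b))), cons(0, cons(b, b))), cons(cons(b, b), cons(0, 0)), m(0, cons(cons(cons(b, b), 0), cons(0, 0)), cons(0, cons(b, b)))), b), 0)  →  cons(cons(m(0, cons(cons(cons(b, b), 0), cons(0, 0)), cons(0, cons(b, b))), b), 0)   [R2 at 1.1]
2. cons(cons(m(0, cons(cons(cons(b, b), 0), cons(0, 0)), cons(0, cons(b, b))), b), 0)  →  cons(cons(b, b), 0)   [R5 at 1.1]

cons(cons(b, b), 0)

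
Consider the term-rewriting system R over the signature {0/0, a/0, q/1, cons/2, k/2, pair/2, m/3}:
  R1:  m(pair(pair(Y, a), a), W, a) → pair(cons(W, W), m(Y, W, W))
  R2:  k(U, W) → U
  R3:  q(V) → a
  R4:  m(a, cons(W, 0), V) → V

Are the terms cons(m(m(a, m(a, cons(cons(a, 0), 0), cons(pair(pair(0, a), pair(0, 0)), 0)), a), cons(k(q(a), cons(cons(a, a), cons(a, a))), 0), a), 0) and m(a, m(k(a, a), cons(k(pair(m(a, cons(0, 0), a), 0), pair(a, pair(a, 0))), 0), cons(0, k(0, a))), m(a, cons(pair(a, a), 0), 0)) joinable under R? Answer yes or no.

Reduce t₁ = cons(m(m(a, m(a, cons(cons(a, 0), 0), cons(pair(pair(0, a), pair(0, 0)), 0)), a), cons(k(q(a), cons(cons(a, a), cons(a, a))), 0), a), 0):
1. cons(m(m(a, m(a, cons(cons(a, 0), 0), cons(pair(pair(0, a), pair(0, 0)), 0)), a), cons(k(q(a), cons(cons(a, a), cons(a, a))), 0), a), 0)  →  cons(m(m(a, cons(pair(pair(0, a), pair(0, 0)), 0), a), cons(k(q(a), cons(cons(a, a), cons(a, a))), 0), a), 0)   [R4 at 1.1.2]
2. cons(m(m(a, cons(pair(pair(0, a), pair(0, 0)), 0), a), cons(k(q(a), cons(cons(a, a), cons(a, a))), 0), a), 0)  →  cons(m(a, cons(k(q(a), cons(cons(a, a), cons(a, a))), 0), a), 0)   [R4 at 1.1]
3. cons(m(a, cons(k(q(a), cons(cons(a, a), cons(a, a))), 0), a), 0)  →  cons(a, 0)   [R4 at 1]

Reduce t₂ = m(a, m(k(a, a), cons(k(pair(m(a, cons(0, 0), a), 0), pair(a, pair(a, 0))), 0), cons(0, k(0, a))), m(a, cons(pair(a, a), 0), 0)):
1. m(a, m(k(a, a), cons(k(pair(m(a, cons(0, 0), a), 0), pair(a, pair(a, 0))), 0), cons(0, k(0, a))), m(a, cons(pair(a, a), 0), 0))  →  m(a, m(a, cons(k(pair(m(a, cons(0, 0), a), 0), pair(a, pair(a, 0))), 0), cons(0, k(0, a))), m(a, cons(pair(a, a), 0), 0))   [R2 at 2.1]
2. m(a, m(a, cons(k(pair(m(a, cons(0, 0), a), 0), pair(a, pair(a, 0))), 0), cons(0, k(0, a))), m(a, cons(pair(a, a), 0), 0))  →  m(a, cons(0, k(0, a)), m(a, cons(pair(a, a), 0), 0))   [R4 at 2]
3. m(a, cons(0, k(0, a)), m(a, cons(pair(a, a), 0), 0))  →  m(a, cons(0, 0), m(a, cons(pair(a, a), 0), 0))   [R2 at 2.2]
4. m(a, cons(0, 0), m(a, cons(pair(a, a), 0), 0))  →  m(a, cons(pair(a, a), 0), 0)   [R4 at ε]
5. m(a, cons(pair(a, a), 0), 0)  →  0   [R4 at ε]

no — NF(t₁) = cons(a, 0), NF(t₂) = 0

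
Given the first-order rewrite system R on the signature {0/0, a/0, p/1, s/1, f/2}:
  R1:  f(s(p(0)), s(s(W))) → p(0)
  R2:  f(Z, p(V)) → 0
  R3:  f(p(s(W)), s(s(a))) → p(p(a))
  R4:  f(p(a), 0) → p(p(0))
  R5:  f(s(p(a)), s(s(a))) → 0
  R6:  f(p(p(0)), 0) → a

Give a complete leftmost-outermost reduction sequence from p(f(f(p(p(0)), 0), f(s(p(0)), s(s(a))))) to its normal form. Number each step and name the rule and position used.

1. p(f(f(p(p(0)), 0), f(s(p(0)), s(s(a)))))  →  p(f(a, f(s(p(0)), s(s(a)))))   [R6 at 1.1]
2. p(f(a, f(s(p(0)), s(s(a)))))  →  p(f(a, p(0)))   [R1 at 1.2]
3. p(f(a, p(0)))  →  p(0)   [R2 at 1]

p(0)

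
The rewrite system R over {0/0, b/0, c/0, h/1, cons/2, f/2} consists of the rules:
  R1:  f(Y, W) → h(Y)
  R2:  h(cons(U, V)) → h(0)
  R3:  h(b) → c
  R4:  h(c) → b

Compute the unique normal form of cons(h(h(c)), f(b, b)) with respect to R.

cons(c, c)

1. cons(h(h(c)), f(b, b))  →  cons(h(b), f(b, b))   [R4 at 1.1]
2. cons(h(b), f(b, b))  →  cons(c, f(b, b))   [R3 at 1]
3. cons(c, f(b, b))  →  cons(c, h(b))   [R1 at 2]
4. cons(c, h(b))  →  cons(c, c)   [R3 at 2]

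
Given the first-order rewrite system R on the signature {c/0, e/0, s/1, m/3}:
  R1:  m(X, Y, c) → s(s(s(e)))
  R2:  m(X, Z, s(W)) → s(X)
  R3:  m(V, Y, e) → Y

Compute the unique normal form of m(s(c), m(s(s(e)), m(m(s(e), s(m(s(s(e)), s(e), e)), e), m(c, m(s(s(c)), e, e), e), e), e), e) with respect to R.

e

1. m(s(c), m(s(s(e)), m(m(s(e), s(m(s(s(e)), s(e), e)), e), m(c, m(s(s(c)), e, e), e), e), e), e)  →  m(s(s(e)), m(m(s(e), s(m(s(s(e)), s(e), e)), e), m(c, m(s(s(c)), e, e), e), e), e)   [R3 at ε]
2. m(s(s(e)), m(m(s(e), s(m(s(s(e)), s(e), e)), e), m(c, m(s(s(c)), e, e), e), e), e)  →  m(m(s(e), s(m(s(s(e)), s(e), e)), e), m(c, m(s(s(c)), e, e), e), e)   [R3 at ε]
3. m(m(s(e), s(m(s(s(e)), s(e), e)), e), m(c, m(s(s(c)), e, e), e), e)  →  m(c, m(s(s(c)), e, e), e)   [R3 at ε]
4. m(c, m(s(s(c)), e, e), e)  →  m(s(s(c)), e, e)   [R3 at ε]
5. m(s(s(c)), e, e)  →  e   [R3 at ε]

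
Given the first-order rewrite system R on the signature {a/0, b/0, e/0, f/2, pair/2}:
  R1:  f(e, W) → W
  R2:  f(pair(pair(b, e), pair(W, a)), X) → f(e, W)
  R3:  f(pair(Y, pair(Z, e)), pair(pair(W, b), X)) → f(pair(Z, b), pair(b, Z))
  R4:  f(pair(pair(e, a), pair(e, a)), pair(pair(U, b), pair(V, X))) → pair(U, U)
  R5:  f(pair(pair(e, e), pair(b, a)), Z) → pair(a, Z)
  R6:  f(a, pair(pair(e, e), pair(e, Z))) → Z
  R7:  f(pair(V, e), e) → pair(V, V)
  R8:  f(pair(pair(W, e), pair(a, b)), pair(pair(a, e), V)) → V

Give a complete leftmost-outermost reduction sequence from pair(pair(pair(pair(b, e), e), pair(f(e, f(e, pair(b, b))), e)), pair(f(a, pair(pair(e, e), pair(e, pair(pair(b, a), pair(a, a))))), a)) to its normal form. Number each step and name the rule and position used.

pair(pair(pair(pair(b, e), e), pair(pair(b, b), e)), pair(pair(pair(b, a), pair(a, a)), a))

1. pair(pair(pair(pair(b, e), e), pair(f(e, f(e, pair(b, b))), e)), pair(f(a, pair(pair(e, e), pair(e, pair(pair(b, a), pair(a, a))))), a))  →  pair(pair(pair(pair(b, e), e), pair(f(e, pair(b, b)), e)), pair(f(a, pair(pair(e, e), pair(e, pair(pair(b, a), pair(a, a))))), a))   [R1 at 1.2.1]
2. pair(pair(pair(pair(b, e), e), pair(f(e, pair(b, b)), e)), pair(f(a, pair(pair(e, e), pair(e, pair(pair(b, a), pair(a, a))))), a))  →  pair(pair(pair(pair(b, e), e), pair(pair(b, b), e)), pair(f(a, pair(pair(e, e), pair(e, pair(pair(b, a), pair(a, a))))), a))   [R1 at 1.2.1]
3. pair(pair(pair(pair(b, e), e), pair(pair(b, b), e)), pair(f(a, pair(pair(e, e), pair(e, pair(pair(b, a), pair(a, a))))), a))  →  pair(pair(pair(pair(b, e), e), pair(pair(b, b), e)), pair(pair(pair(b, a), pair(a, a)), a))   [R6 at 2.1]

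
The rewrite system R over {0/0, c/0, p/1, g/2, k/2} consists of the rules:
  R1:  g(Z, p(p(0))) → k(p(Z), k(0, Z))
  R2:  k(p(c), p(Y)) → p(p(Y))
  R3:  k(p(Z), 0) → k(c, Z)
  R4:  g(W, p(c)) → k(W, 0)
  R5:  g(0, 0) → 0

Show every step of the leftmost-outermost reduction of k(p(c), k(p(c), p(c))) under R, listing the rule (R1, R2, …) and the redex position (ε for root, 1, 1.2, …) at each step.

1. k(p(c), k(p(c), p(c)))  →  k(p(c), p(p(c)))   [R2 at 2]
2. k(p(c), p(p(c)))  →  p(p(p(c)))   [R2 at ε]

p(p(p(c)))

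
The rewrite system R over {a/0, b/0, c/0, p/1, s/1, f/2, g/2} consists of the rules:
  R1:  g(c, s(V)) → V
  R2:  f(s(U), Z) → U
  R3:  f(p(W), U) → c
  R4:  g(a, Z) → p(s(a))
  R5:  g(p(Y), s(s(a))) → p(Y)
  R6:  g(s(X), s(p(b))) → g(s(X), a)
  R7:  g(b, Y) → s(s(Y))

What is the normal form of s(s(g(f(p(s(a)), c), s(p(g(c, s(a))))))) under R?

1. s(s(g(f(p(s(a)), c), s(p(g(c, s(a)))))))  →  s(s(g(c, s(p(g(c, s(a)))))))   [R3 at 1.1.1]
2. s(s(g(c, s(p(g(c, s(a)))))))  →  s(s(p(g(c, s(a)))))   [R1 at 1.1]
3. s(s(p(g(c, s(a)))))  →  s(s(p(a)))   [R1 at 1.1.1]

s(s(p(a)))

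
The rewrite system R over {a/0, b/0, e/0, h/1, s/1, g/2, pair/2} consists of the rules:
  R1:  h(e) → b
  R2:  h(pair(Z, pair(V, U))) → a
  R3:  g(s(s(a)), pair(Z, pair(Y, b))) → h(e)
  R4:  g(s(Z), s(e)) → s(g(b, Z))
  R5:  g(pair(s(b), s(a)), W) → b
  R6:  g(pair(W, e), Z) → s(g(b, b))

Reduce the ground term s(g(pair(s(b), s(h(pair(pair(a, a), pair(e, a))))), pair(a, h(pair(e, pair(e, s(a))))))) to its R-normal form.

1. s(g(pair(s(b), s(h(pair(pair(a, a), pair(e, a))))), pair(a, h(pair(e, pair(e, s(a)))))))  →  s(g(pair(s(b), s(a)), pair(a, h(pair(e, pair(e, s(a)))))))   [R2 at 1.1.2.1]
2. s(g(pair(s(b), s(a)), pair(a, h(pair(e, pair(e, s(a)))))))  →  s(b)   [R5 at 1]

s(b)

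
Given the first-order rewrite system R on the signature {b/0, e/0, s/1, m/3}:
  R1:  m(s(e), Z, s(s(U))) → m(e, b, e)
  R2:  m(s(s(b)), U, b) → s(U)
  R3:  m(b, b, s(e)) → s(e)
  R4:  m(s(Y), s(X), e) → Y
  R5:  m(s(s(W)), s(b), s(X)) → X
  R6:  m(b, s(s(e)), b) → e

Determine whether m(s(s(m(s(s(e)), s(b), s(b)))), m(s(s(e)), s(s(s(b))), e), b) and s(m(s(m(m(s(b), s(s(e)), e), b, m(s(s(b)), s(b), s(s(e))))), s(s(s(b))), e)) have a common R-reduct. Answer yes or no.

yes — NF(t₁) = s(s(e)), NF(t₂) = s(s(e))

Reduce t₁ = m(s(s(m(s(s(e)), s(b), s(b)))), m(s(s(e)), s(s(s(b))), e), b):
1. m(s(s(m(s(s(e)), s(b), s(b)))), m(s(s(e)), s(s(s(b))), e), b)  →  m(s(s(b)), m(s(s(e)), s(s(s(b))), e), b)   [R5 at 1.1.1]
2. m(s(s(b)), m(s(s(e)), s(s(s(b))), e), b)  →  s(m(s(s(e)), s(s(s(b))), e))   [R2 at ε]
3. s(m(s(s(e)), s(s(s(b))), e))  →  s(s(e))   [R4 at 1]

Reduce t₂ = s(m(s(m(m(s(b), s(s(e)), e), b, m(s(s(b)), s(b), s(s(e))))), s(s(s(b))), e)):
1. s(m(s(m(m(s(b), s(s(e)), e), b, m(s(s(b)), s(b), s(s(e))))), s(s(s(b))), e))  →  s(m(m(s(b), s(s(e)), e), b, m(s(s(b)), s(b), s(s(e)))))   [R4 at 1]
2. s(m(m(s(b), s(s(e)), e), b, m(s(s(b)), s(b), s(s(e)))))  →  s(m(b, b, m(s(s(b)), s(b), s(s(e)))))   [R4 at 1.1]
3. s(m(b, b, m(s(s(b)), s(b), s(s(e)))))  →  s(m(b, b, s(e)))   [R5 at 1.3]
4. s(m(b, b, s(e)))  →  s(s(e))   [R3 at 1]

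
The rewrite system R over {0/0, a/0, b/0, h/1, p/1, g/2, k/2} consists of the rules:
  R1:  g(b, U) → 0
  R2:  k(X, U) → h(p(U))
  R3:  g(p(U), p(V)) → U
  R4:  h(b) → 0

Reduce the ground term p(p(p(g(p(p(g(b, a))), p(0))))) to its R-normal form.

p(p(p(p(0))))

1. p(p(p(g(p(p(g(b, a))), p(0)))))  →  p(p(p(p(g(b, a)))))   [R3 at 1.1.1]
2. p(p(p(p(g(b, a)))))  →  p(p(p(p(0))))   [R1 at 1.1.1.1]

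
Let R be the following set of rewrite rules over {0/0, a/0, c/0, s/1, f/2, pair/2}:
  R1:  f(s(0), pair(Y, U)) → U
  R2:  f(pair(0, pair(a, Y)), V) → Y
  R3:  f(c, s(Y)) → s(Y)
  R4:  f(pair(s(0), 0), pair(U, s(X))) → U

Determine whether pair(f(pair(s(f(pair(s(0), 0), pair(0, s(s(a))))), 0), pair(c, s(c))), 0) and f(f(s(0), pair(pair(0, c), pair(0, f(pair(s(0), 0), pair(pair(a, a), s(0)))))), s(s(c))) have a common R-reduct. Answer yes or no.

no — NF(t₁) = pair(c, 0), NF(t₂) = a

Reduce t₁ = pair(f(pair(s(f(pair(s(0), 0), pair(0, s(s(a))))), 0), pair(c, s(c))), 0):
1. pair(f(pair(s(f(pair(s(0), 0), pair(0, s(s(a))))), 0), pair(c, s(c))), 0)  →  pair(f(pair(s(0), 0), pair(c, s(c))), 0)   [R4 at 1.1.1.1]
2. pair(f(pair(s(0), 0), pair(c, s(c))), 0)  →  pair(c, 0)   [R4 at 1]

Reduce t₂ = f(f(s(0), pair(pair(0, c), pair(0, f(pair(s(0), 0), pair(pair(a, a), s(0)))))), s(s(c))):
1. f(f(s(0), pair(pair(0, c), pair(0, f(pair(s(0), 0), pair(pair(a, a), s(0)))))), s(s(c)))  →  f(pair(0, f(pair(s(0), 0), pair(pair(a, a), s(0)))), s(s(c)))   [R1 at 1]
2. f(pair(0, f(pair(s(0), 0), pair(pair(a, a), s(0)))), s(s(c)))  →  f(pair(0, pair(a, a)), s(s(c)))   [R4 at 1.2]
3. f(pair(0, pair(a, a)), s(s(c)))  →  a   [R2 at ε]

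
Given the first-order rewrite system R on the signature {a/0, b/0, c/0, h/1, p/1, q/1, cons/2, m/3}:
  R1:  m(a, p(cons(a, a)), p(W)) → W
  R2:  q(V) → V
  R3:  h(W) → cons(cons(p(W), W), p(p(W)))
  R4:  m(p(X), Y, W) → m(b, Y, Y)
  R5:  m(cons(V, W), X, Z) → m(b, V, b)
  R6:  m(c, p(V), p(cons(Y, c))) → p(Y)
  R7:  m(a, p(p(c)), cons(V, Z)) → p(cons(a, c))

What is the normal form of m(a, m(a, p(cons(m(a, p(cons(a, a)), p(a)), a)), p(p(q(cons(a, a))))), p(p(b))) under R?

1. m(a, m(a, p(cons(m(a, p(cons(a, a)), p(a)), a)), p(p(q(cons(a, a))))), p(p(b)))  →  m(a, m(a, p(cons(a, a)), p(p(q(cons(a, a))))), p(p(b)))   [R1 at 2.2.1.1]
2. m(a, m(a, p(cons(a, a)), p(p(q(cons(a, a))))), p(p(b)))  →  m(a, p(q(cons(a, a))), p(p(b)))   [R1 at 2]
3. m(a, p(q(cons(a, a))), p(p(b)))  →  m(a, p(cons(a, a)), p(p(b)))   [R2 at 2.1]
4. m(a, p(cons(a, a)), p(p(b)))  →  p(b)   [R1 at ε]

p(b)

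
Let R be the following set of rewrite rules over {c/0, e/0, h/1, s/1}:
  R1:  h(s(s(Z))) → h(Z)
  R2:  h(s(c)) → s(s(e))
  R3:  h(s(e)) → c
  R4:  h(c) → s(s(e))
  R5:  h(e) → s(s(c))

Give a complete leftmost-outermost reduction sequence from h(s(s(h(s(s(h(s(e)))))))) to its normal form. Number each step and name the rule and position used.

s(s(c))

1. h(s(s(h(s(s(h(s(e))))))))  →  h(h(s(s(h(s(e))))))   [R1 at ε]
2. h(h(s(s(h(s(e))))))  →  h(h(h(s(e))))   [R1 at 1]
3. h(h(h(s(e))))  →  h(h(c))   [R3 at 1.1]
4. h(h(c))  →  h(s(s(e)))   [R4 at 1]
5. h(s(s(e)))  →  h(e)   [R1 at ε]
6. h(e)  →  s(s(c))   [R5 at ε]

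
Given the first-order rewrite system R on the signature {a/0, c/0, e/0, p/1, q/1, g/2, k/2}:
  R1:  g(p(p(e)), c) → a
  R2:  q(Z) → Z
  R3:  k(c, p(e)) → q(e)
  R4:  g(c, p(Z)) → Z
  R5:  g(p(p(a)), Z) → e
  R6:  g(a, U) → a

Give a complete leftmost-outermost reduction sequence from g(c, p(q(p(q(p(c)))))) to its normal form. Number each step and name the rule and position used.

1. g(c, p(q(p(q(p(c))))))  →  q(p(q(p(c))))   [R4 at ε]
2. q(p(q(p(c))))  →  p(q(p(c)))   [R2 at ε]
3. p(q(p(c)))  →  p(p(c))   [R2 at 1]

p(p(c))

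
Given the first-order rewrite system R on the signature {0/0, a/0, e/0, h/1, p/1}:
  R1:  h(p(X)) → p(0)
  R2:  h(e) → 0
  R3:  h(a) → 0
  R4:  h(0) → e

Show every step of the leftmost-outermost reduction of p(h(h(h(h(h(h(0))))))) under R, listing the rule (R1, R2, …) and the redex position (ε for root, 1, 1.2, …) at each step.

1. p(h(h(h(h(h(h(0)))))))  →  p(h(h(h(h(h(e))))))   [R4 at 1.1.1.1.1.1]
2. p(h(h(h(h(h(e))))))  →  p(h(h(h(h(0)))))   [R2 at 1.1.1.1.1]
3. p(h(h(h(h(0)))))  →  p(h(h(h(e))))   [R4 at 1.1.1.1]
4. p(h(h(h(e))))  →  p(h(h(0)))   [R2 at 1.1.1]
5. p(h(h(0)))  →  p(h(e))   [R4 at 1.1]
6. p(h(e))  →  p(0)   [R2 at 1]

p(0)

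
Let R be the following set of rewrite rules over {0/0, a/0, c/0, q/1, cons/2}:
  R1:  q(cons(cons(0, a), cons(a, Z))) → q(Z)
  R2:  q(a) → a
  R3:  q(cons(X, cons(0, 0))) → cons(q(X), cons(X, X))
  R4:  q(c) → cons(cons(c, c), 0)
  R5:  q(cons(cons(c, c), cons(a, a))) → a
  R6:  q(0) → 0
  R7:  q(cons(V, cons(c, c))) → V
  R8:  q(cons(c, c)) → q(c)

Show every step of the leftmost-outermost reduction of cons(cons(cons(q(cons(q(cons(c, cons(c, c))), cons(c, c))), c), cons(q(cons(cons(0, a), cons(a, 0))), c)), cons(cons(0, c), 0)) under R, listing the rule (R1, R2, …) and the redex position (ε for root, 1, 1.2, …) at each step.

cons(cons(cons(c, c), cons(0, c)), cons(cons(0, c), 0))

1. cons(cons(cons(q(cons(q(cons(c, cons(c, c))), cons(c, c))), c), cons(q(cons(cons(0, a), cons(a, 0))), c)), cons(cons(0, c), 0))  →  cons(cons(cons(q(cons(c, cons(c, c))), c), cons(q(cons(cons(0, a), cons(a, 0))), c)), cons(cons(0, c), 0))   [R7 at 1.1.1]
2. cons(cons(cons(q(cons(c, cons(c, c))), c), cons(q(cons(cons(0, a), cons(a, 0))), c)), cons(cons(0, c), 0))  →  cons(cons(cons(c, c), cons(q(cons(cons(0, a), cons(a, 0))), c)), cons(cons(0, c), 0))   [R7 at 1.1.1]
3. cons(cons(cons(c, c), cons(q(cons(cons(0, a), cons(a, 0))), c)), cons(cons(0, c), 0))  →  cons(cons(cons(c, c), cons(q(0), c)), cons(cons(0, c), 0))   [R1 at 1.2.1]
4. cons(cons(cons(c, c), cons(q(0), c)), cons(cons(0, c), 0))  →  cons(cons(cons(c, c), cons(0, c)), cons(cons(0, c), 0))   [R6 at 1.2.1]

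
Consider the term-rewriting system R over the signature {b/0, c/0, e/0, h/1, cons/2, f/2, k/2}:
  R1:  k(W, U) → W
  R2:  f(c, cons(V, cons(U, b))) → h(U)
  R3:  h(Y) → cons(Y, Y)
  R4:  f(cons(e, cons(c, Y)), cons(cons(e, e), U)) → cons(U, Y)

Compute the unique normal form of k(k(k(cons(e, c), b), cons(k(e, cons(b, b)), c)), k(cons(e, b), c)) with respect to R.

1. k(k(k(cons(e, c), b), cons(k(e, cons(b, b)), c)), k(cons(e, b), c))  →  k(k(cons(e, c), b), cons(k(e, cons(b, b)), c))   [R1 at ε]
2. k(k(cons(e, c), b), cons(k(e, cons(b, b)), c))  →  k(cons(e, c), b)   [R1 at ε]
3. k(cons(e, c), b)  →  cons(e, c)   [R1 at ε]

cons(e, c)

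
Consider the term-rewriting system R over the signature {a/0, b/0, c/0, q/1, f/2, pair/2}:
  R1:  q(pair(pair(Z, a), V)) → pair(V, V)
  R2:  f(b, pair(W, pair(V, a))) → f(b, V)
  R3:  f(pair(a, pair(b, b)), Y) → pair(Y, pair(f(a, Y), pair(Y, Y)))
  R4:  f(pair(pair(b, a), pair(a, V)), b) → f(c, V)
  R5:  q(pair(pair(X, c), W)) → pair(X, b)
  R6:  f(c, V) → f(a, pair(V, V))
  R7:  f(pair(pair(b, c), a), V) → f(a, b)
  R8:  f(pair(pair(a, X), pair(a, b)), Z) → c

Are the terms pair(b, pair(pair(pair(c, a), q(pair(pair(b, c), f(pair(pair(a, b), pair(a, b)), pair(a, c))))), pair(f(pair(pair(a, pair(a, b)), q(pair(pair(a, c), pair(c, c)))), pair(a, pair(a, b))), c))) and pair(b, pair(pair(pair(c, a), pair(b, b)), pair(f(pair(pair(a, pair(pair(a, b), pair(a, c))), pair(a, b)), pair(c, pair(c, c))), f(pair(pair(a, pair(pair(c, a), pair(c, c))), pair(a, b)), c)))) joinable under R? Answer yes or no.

Reduce t₁ = pair(b, pair(pair(pair(c, a), q(pair(pair(b, c), f(pair(pair(a, b), pair(a, b)), pair(a, c))))), pair(f(pair(pair(a, pair(a, b)), q(pair(pair(a, c), pair(c, c)))), pair(a, pair(a, b))), c))):
1. pair(b, pair(pair(pair(c, a), q(pair(pair(b, c), f(pair(pair(a, b), pair(a, b)), pair(a, c))))), pair(f(pair(pair(a, pair(a, b)), q(pair(pair(a, c), pair(c, c)))), pair(a, pair(a, b))), c)))  →  pair(b, pair(pair(pair(c, a), pair(b, b)), pair(f(pair(pair(a, pair(a, b)), q(pair(pair(a, c), pair(c, c)))), pair(a, pair(a, b))), c)))   [R5 at 2.1.2]
2. pair(b, pair(pair(pair(c, a), pair(b, b)), pair(f(pair(pair(a, pair(a, b)), q(pair(pair(a, c), pair(c, c)))), pair(a, pair(a, b))), c)))  →  pair(b, pair(pair(pair(c, a), pair(b, b)), pair(f(pair(pair(a, pair(a, b)), pair(a, b)), pair(a, pair(a, b))), c)))   [R5 at 2.2.1.1.2]
3. pair(b, pair(pair(pair(c, a), pair(b, b)), pair(f(pair(pair(a, pair(a, b)), pair(a, b)), pair(a, pair(a, b))), c)))  →  pair(b, pair(pair(pair(c, a), pair(b, b)), pair(c, c)))   [R8 at 2.2.1]

Reduce t₂ = pair(b, pair(pair(pair(c, a), pair(b, b)), pair(f(pair(pair(a, pair(pair(a, b), pair(a, c))), pair(a, b)), pair(c, pair(c, c))), f(pair(pair(a, pair(pair(c, a), pair(c, c))), pair(a, b)), c)))):
1. pair(b, pair(pair(pair(c, a), pair(b, b)), pair(f(pair(pair(a, pair(pair(a, b), pair(a, c))), pair(a, b)), pair(c, pair(c, c))), f(pair(pair(a, pair(pair(c, a), pair(c, c))), pair(a, b)), c))))  →  pair(b, pair(pair(pair(c, a), pair(b, b)), pair(c, f(pair(pair(a, pair(pair(c, a), pair(c, c))), pair(a, b)), c))))   [R8 at 2.2.1]
2. pair(b, pair(pair(pair(c, a), pair(b, b)), pair(c, f(pair(pair(a, pair(pair(c, a), pair(c, c))), pair(a, b)), c))))  →  pair(b, pair(pair(pair(c, a), pair(b, b)), pair(c, c)))   [R8 at 2.2.2]

yes — NF(t₁) = pair(b, pair(pair(pair(c, a), pair(b, b)), pair(c, c))), NF(t₂) = pair(b, pair(pair(pair(c, a), pair(b, b)), pair(c, c)))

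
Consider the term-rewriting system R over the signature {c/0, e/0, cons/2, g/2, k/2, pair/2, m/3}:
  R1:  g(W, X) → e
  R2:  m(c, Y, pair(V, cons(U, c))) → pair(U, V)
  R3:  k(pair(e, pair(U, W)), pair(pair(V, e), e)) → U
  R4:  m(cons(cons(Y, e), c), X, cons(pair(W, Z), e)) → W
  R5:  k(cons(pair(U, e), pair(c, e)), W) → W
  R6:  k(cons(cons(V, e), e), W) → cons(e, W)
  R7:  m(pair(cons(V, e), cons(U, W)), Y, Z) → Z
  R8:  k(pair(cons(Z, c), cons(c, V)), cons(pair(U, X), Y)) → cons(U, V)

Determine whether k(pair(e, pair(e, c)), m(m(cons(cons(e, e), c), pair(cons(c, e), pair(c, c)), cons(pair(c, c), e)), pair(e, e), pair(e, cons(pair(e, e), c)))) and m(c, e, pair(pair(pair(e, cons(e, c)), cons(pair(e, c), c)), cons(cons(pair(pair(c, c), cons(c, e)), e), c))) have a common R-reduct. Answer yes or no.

no — NF(t₁) = e, NF(t₂) = pair(cons(pair(pair(c, c), cons(c, e)), e), pair(pair(e, cons(e, c)), cons(pair(e, c), c)))

Reduce t₁ = k(pair(e, pair(e, c)), m(m(cons(cons(e, e), c), pair(cons(c, e), pair(c, c)), cons(pair(c, c), e)), pair(e, e), pair(e, cons(pair(e, e), c)))):
1. k(pair(e, pair(e, c)), m(m(cons(cons(e, e), c), pair(cons(c, e), pair(c, c)), cons(pair(c, c), e)), pair(e, e), pair(e, cons(pair(e, e), c))))  →  k(pair(e, pair(e, c)), m(c, pair(e, e), pair(e, cons(pair(e, e), c))))   [R4 at 2.1]
2. k(pair(e, pair(e, c)), m(c, pair(e, e), pair(e, cons(pair(e, e), c))))  →  k(pair(e, pair(e, c)), pair(pair(e, e), e))   [R2 at 2]
3. k(pair(e, pair(e, c)), pair(pair(e, e), e))  →  e   [R3 at ε]

Reduce t₂ = m(c, e, pair(pair(pair(e, cons(e, c)), cons(pair(e, c), c)), cons(cons(pair(pair(c, c), cons(c, e)), e), c))):
1. m(c, e, pair(pair(pair(e, cons(e, c)), cons(pair(e, c), c)), cons(cons(pair(pair(c, c), cons(c, e)), e), c)))  →  pair(cons(pair(pair(c, c), cons(c, e)), e), pair(pair(e, cons(e, c)), cons(pair(e, c), c)))   [R2 at ε]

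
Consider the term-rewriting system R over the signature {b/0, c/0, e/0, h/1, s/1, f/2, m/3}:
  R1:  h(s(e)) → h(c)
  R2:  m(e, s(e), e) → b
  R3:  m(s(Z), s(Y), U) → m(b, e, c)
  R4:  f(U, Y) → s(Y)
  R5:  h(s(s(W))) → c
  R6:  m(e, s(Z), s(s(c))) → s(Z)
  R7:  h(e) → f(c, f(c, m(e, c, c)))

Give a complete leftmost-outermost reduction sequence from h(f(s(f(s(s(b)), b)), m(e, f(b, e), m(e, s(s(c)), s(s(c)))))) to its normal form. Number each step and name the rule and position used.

c

1. h(f(s(f(s(s(b)), b)), m(e, f(b, e), m(e, s(s(c)), s(s(c))))))  →  h(s(m(e, f(b, e), m(e, s(s(c)), s(s(c))))))   [R4 at 1]
2. h(s(m(e, f(b, e), m(e, s(s(c)), s(s(c))))))  →  h(s(m(e, s(e), m(e, s(s(c)), s(s(c))))))   [R4 at 1.1.2]
3. h(s(m(e, s(e), m(e, s(s(c)), s(s(c))))))  →  h(s(m(e, s(e), s(s(c)))))   [R6 at 1.1.3]
4. h(s(m(e, s(e), s(s(c)))))  →  h(s(s(e)))   [R6 at 1.1]
5. h(s(s(e)))  →  c   [R5 at ε]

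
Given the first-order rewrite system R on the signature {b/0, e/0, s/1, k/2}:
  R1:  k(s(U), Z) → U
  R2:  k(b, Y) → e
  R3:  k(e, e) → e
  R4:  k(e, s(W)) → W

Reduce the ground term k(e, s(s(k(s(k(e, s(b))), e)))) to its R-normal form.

1. k(e, s(s(k(s(k(e, s(b))), e))))  →  s(k(s(k(e, s(b))), e))   [R4 at ε]
2. s(k(s(k(e, s(b))), e))  →  s(k(e, s(b)))   [R1 at 1]
3. s(k(e, s(b)))  →  s(b)   [R4 at 1]

s(b)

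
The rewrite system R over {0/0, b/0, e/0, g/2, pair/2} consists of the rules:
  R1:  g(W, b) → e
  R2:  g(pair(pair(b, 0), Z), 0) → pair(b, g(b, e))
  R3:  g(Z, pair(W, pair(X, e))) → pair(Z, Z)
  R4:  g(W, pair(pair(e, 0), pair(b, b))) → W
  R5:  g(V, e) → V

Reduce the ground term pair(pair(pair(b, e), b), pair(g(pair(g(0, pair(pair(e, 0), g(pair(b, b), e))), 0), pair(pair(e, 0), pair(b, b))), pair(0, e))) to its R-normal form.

1. pair(pair(pair(b, e), b), pair(g(pair(g(0, pair(pair(e, 0), g(pair(b, b), e))), 0), pair(pair(e, 0), pair(b, b))), pair(0, e)))  →  pair(pair(pair(b, e), b), pair(pair(g(0, pair(pair(e, 0), g(pair(b, b), e))), 0), pair(0, e)))   [R4 at 2.1]
2. pair(pair(pair(b, e), b), pair(pair(g(0, pair(pair(e, 0), g(pair(b, b), e))), 0), pair(0, e)))  →  pair(pair(pair(b, e), b), pair(pair(g(0, pair(pair(e, 0), pair(b, b))), 0), pair(0, e)))   [R5 at 2.1.1.2.2]
3. pair(pair(pair(b, e), b), pair(pair(g(0, pair(pair(e, 0), pair(b, b))), 0), pair(0, e)))  →  pair(pair(pair(b, e), b), pair(pair(0, 0), pair(0, e)))   [R4 at 2.1.1]

pair(pair(pair(b, e), b), pair(pair(0, 0), pair(0, e)))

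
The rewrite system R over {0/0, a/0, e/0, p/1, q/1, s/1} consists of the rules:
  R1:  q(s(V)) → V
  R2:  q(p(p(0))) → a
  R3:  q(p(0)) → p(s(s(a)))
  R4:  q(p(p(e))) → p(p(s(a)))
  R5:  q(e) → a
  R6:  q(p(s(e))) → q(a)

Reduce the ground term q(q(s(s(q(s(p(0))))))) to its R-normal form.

p(0)

1. q(q(s(s(q(s(p(0)))))))  →  q(s(q(s(p(0)))))   [R1 at 1]
2. q(s(q(s(p(0)))))  →  q(s(p(0)))   [R1 at ε]
3. q(s(p(0)))  →  p(0)   [R1 at ε]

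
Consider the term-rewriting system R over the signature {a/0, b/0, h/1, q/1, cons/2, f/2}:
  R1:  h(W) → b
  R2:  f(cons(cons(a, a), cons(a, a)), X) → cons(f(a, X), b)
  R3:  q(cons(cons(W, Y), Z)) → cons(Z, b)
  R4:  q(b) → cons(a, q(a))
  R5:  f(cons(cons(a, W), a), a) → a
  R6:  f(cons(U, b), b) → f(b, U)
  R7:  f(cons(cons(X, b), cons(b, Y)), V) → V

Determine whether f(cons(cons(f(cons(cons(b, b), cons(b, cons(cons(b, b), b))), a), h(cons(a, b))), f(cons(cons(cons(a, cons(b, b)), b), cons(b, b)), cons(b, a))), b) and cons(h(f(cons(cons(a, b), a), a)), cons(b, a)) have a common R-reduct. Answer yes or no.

no — NF(t₁) = b, NF(t₂) = cons(b, cons(b, a))

Reduce t₁ = f(cons(cons(f(cons(cons(b, b), cons(b, cons(cons(b, b), b))), a), h(cons(a, b))), f(cons(cons(cons(a, cons(b, b)), b), cons(b, b)), cons(b, a))), b):
1. f(cons(cons(f(cons(cons(b, b), cons(b, cons(cons(b, b), b))), a), h(cons(a, b))), f(cons(cons(cons(a, cons(b, b)), b), cons(b, b)), cons(b, a))), b)  →  f(cons(cons(a, h(cons(a, b))), f(cons(cons(cons(a, cons(b, b)), b), cons(b, b)), cons(b, a))), b)   [R7 at 1.1.1]
2. f(cons(cons(a, h(cons(a, b))), f(cons(cons(cons(a, cons(b, b)), b), cons(b, b)), cons(b, a))), b)  →  f(cons(cons(a, b), f(cons(cons(cons(a, cons(b, b)), b), cons(b, b)), cons(b, a))), b)   [R1 at 1.1.2]
3. f(cons(cons(a, b), f(cons(cons(cons(a, cons(b, b)), b), cons(b, b)), cons(b, a))), b)  →  f(cons(cons(a, b), cons(b, a)), b)   [R7 at 1.2]
4. f(cons(cons(a, b), cons(b, a)), b)  →  b   [R7 at ε]

Reduce t₂ = cons(h(f(cons(cons(a, b), a), a)), cons(b, a)):
1. cons(h(f(cons(cons(a, b), a), a)), cons(b, a))  →  cons(b, cons(b, a))   [R1 at 1]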